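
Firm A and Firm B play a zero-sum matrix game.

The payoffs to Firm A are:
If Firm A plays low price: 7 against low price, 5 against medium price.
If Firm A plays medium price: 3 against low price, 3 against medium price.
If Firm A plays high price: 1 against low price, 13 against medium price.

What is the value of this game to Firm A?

Row medium price is strictly dominated by row low price, so Firm A never plays it.
The remaining 2×2 game on (low price, high price) × (low price, medium price) has no saddle point. Let Firm A play low price with probability p; indifference gives 7p + (1−p) = 5p + 13(1−p), so p = 6/7.
Similarly Firm B's optimal q on low price is 4/7, and the value is 7·(4/7) + (5)·(3/7) = 43/7.

43/7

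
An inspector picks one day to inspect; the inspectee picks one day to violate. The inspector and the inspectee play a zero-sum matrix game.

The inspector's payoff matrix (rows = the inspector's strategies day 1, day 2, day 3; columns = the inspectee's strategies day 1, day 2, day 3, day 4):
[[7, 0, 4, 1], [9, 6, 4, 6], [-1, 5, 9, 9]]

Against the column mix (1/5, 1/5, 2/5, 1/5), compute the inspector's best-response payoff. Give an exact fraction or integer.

day 1: (7)·(1/5) + (0)·(1/5) + (4)·(2/5) + (1)·(1/5) = 16/5.
day 2: (9)·(1/5) + (6)·(1/5) + (4)·(2/5) + (6)·(1/5) = 29/5.
day 3: (-1)·(1/5) + (5)·(1/5) + (9)·(2/5) + (9)·(1/5) = 31/5.
The best pure response is day 3 with expected payoff 31/5.

31/5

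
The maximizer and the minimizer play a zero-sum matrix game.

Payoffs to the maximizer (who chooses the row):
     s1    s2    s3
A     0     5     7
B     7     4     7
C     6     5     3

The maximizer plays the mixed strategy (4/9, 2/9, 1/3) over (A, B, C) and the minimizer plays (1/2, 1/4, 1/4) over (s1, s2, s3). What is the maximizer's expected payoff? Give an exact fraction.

Against (1/2, 1/4, 1/4), each row's expected payoff is A: 3; B: 25/4; C: 5.
Taking the (4/9, 2/9, 1/3)-weighted average: (4/9)·(3) + (2/9)·(25/4) + (1/3)·(5) = 79/18.

79/18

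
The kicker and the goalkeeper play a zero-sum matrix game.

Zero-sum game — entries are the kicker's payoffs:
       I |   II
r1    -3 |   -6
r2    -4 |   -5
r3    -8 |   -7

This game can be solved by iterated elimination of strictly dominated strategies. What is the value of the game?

-5

Row r3 is strictly dominated by row r1 (-3>-8, -6>-7); eliminate r3.
Column I is strictly dominated by II for the goalkeeper (-6<-3, -5<-4); eliminate I.
Row r1 is strictly dominated by row r2 (-5>-6); eliminate r1.
Only (r2, II) remains, with payoff -5.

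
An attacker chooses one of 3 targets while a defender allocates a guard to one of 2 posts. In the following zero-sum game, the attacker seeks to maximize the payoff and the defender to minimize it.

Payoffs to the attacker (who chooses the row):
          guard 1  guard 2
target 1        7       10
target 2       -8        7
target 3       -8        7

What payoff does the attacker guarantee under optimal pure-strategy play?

Row minima: 7, -8, -8 → the attacker's maximin is 7.
Column maxima: 7, 10 → the defender's minimax is 7.
They coincide at (target 1, guard 1), so the value is 7.

7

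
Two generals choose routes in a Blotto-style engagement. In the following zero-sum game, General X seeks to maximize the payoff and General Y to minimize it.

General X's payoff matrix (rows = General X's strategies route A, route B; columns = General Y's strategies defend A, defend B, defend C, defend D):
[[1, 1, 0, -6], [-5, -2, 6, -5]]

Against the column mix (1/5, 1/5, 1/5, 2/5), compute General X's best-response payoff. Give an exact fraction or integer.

-2

route A: (1)·(1/5) + (1)·(1/5) + (0)·(1/5) + (-6)·(2/5) = -2.
route B: (-5)·(1/5) + (-2)·(1/5) + (6)·(1/5) + (-5)·(2/5) = -11/5.
The best pure response is route A with expected payoff -2.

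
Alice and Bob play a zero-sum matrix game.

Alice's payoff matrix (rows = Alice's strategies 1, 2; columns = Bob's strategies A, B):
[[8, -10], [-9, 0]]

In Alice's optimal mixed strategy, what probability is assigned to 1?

Row minima are -10 and -9, so Alice's maximin is -9; column maxima are 8 and 0, so Bob's minimax is 0. These differ, so the equilibrium is in mixed strategies.
Let Alice play 1 with probability p. Bob is indifferent when 8p − 9(1−p) = −10p, giving p = 1/3.

1/3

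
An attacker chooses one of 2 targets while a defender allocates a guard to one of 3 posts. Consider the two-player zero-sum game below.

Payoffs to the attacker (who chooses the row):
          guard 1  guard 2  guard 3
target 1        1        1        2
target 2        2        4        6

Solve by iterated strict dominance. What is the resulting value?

Column guard 3 is strictly dominated by guard 1 for the defender (1<2, 2<6); eliminate guard 3.
Row target 1 is strictly dominated by row target 2 (2>1, 4>1); eliminate target 1.
Column guard 2 is strictly dominated by guard 1 for the defender (2<4); eliminate guard 2.
Only (target 2, guard 1) remains, with payoff 2.

2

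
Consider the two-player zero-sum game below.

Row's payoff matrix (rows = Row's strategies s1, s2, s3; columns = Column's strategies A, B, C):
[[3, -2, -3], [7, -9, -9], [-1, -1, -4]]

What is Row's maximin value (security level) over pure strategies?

-3

The worst-case payoff for each row is s1: -3, s2: -9, s3: -4.
The best of these is -3.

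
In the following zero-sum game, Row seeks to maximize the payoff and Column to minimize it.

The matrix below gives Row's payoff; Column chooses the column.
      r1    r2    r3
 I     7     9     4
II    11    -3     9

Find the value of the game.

93/17

Column r1 is strictly dominated by r3 for Column (it gives Row more in every row).
The remaining 2×2 game on (I, II) × (r2, r3) has no saddle point. Let Row play I with probability p; indifference gives 9p − 3(1−p) = 4p + 9(1−p), so p = 12/17.
Similarly Column's optimal q on r2 is 5/17, and the value is 9·(5/17) + (4)·(12/17) = 93/17.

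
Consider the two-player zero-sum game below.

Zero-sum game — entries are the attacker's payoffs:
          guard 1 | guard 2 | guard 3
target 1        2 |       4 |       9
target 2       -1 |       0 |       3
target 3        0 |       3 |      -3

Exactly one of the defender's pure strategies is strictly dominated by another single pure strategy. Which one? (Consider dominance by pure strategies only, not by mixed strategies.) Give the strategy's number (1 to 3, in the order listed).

The defender prefers columns that give the attacker less. Compare guard 2 with guard 1: 2 < 4, -1 < 0, 0 < 3.
So guard 1 strictly dominates guard 2 for the defender; guard 2 is strictly dominated.

2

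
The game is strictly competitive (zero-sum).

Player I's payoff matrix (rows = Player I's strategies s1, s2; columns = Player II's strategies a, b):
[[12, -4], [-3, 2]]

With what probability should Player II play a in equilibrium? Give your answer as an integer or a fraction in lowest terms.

2/7

Row minima are -4 and -3, so Player I's maximin is -3; column maxima are 12 and 2, so Player II's minimax is 2. These differ, so the equilibrium is in mixed strategies.
Let Player II play a with probability q. Player I is indifferent when 12q − 4(1−q) = −3q + 2(1−q), giving q = 2/7.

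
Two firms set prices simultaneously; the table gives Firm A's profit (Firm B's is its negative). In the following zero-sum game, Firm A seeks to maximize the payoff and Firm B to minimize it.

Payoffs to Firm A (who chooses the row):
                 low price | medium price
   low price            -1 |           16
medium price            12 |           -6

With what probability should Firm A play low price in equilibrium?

18/35

Row minima are -1 and -6, so Firm A's maximin is -1; column maxima are 12 and 16, so Firm B's minimax is 12. These differ, so the equilibrium is in mixed strategies.
Let Firm A play low price with probability p. Firm B is indifferent when −p + 12(1−p) = 16p − 6(1−p), giving p = 18/35.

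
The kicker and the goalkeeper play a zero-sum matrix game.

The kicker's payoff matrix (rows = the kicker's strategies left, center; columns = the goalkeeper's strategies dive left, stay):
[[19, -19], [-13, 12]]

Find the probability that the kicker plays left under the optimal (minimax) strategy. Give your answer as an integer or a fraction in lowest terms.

Row minima are -19 and -13, so the kicker's maximin is -13; column maxima are 19 and 12, so the goalkeeper's minimax is 12. These differ, so the equilibrium is in mixed strategies.
Let the kicker play left with probability p. The goalkeeper is indifferent when 19p − 13(1−p) = −19p + 12(1−p), giving p = 25/63.

25/63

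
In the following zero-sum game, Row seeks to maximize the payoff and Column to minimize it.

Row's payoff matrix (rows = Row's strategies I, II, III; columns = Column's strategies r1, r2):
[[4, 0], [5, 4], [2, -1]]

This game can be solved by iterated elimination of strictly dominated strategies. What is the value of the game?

4

Column r1 is strictly dominated by r2 for Column (0<4, 4<5, -1<2); eliminate r1.
Row I is strictly dominated by row II (4>0); eliminate I.
Row III is strictly dominated by row II (4>-1); eliminate III.
Only (II, r2) remains, with payoff 4.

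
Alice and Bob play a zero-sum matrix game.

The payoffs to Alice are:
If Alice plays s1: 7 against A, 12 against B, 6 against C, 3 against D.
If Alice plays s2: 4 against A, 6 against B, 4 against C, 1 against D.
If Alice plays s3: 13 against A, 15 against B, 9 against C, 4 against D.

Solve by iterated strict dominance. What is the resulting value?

Row s1 is strictly dominated by row s3 (13>7, 15>12, 9>6, 4>3); eliminate s1.
Column A is strictly dominated by D for Bob (1<4, 4<13); eliminate A.
Row s2 is strictly dominated by row s3 (15>6, 9>4, 4>1); eliminate s2.
Column C is strictly dominated by D for Bob (4<9); eliminate C.
Column B is strictly dominated by D for Bob (4<15); eliminate B.
Only (s3, D) remains, with payoff 4.

4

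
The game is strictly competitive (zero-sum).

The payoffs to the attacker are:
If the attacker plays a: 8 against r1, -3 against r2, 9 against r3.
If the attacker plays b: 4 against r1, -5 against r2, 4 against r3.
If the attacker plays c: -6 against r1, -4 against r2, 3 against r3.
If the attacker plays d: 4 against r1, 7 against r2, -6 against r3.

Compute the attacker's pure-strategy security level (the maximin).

The worst-case payoff for each row is a: -3, b: -5, c: -6, d: -6.
The best of these is -3.

-3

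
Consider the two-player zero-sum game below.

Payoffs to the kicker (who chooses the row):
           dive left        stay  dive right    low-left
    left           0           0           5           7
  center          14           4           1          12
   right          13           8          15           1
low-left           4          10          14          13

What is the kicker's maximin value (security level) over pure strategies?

4

The worst-case payoff for each row is left: 0, center: 1, right: 1, low-left: 4.
The best of these is 4.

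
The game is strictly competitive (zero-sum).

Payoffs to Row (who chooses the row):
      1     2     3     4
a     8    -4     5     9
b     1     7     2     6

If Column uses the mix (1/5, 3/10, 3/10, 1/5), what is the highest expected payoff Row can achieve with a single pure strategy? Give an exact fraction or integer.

a: (8)·(1/5) + (-4)·(3/10) + (5)·(3/10) + (9)·(1/5) = 37/10.
b: (1)·(1/5) + (7)·(3/10) + (2)·(3/10) + (6)·(1/5) = 41/10.
The best pure response is b with expected payoff 41/10.

41/10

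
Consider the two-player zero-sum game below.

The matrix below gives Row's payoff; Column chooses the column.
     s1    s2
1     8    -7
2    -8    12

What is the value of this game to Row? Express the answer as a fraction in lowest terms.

8/7

Row minima are -7 and -8, so Row's maximin is -7; column maxima are 8 and 12, so Column's minimax is 8. These differ, so the equilibrium is in mixed strategies.
Let Row play 1 with probability p. Column is indifferent when 8p − 8(1−p) = −7p + 12(1−p), giving p = 4/7.
Let Column play s1 with probability q. Row is indifferent when 8q − 7(1−q) = −8q + 12(1−q), giving q = 19/35.
The value is 8·(19/35) + (-7)·(16/35) = 8/7.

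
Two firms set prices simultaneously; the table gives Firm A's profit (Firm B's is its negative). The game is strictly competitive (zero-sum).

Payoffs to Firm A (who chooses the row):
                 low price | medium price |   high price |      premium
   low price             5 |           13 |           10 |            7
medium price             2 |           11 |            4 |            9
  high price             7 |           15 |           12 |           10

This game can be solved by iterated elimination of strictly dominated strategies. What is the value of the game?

7

Row low price is strictly dominated by row high price (7>5, 15>13, 12>10, 10>7); eliminate low price.
Row medium price is strictly dominated by row high price (7>2, 15>11, 12>4, 10>9); eliminate medium price.
Column premium is strictly dominated by low price for Firm B (7<10); eliminate premium.
Column high price is strictly dominated by low price for Firm B (7<12); eliminate high price.
Column medium price is strictly dominated by low price for Firm B (7<15); eliminate medium price.
Only (high price, low price) remains, with payoff 7.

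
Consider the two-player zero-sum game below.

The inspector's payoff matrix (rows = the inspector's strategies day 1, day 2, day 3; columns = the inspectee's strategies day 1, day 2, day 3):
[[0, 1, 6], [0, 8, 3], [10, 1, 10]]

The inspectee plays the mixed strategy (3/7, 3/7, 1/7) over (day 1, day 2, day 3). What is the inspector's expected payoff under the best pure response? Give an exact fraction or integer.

43/7

day 1: (0)·(3/7) + (1)·(3/7) + (6)·(1/7) = 9/7.
day 2: (0)·(3/7) + (8)·(3/7) + (3)·(1/7) = 27/7.
day 3: (10)·(3/7) + (1)·(3/7) + (10)·(1/7) = 43/7.
The best pure response is day 3 with expected payoff 43/7.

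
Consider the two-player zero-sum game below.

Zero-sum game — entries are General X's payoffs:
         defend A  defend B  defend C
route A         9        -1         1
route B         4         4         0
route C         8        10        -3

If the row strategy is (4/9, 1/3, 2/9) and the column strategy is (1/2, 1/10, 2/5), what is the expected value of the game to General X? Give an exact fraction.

Against (1/2, 1/10, 2/5), each row's expected payoff is route A: 24/5; route B: 12/5; route C: 19/5.
Taking the (4/9, 1/3, 2/9)-weighted average: (4/9)·(24/5) + (1/3)·(12/5) + (2/9)·(19/5) = 34/9.

34/9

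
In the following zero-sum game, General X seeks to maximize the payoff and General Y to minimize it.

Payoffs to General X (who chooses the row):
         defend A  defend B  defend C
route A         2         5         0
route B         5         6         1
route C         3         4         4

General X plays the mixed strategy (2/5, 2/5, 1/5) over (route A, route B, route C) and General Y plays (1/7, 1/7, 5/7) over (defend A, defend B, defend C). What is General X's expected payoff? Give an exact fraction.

Against (1/7, 1/7, 5/7), each row's expected payoff is route A: 1; route B: 16/7; route C: 27/7.
Taking the (2/5, 2/5, 1/5)-weighted average: (2/5)·(1) + (2/5)·(16/7) + (1/5)·(27/7) = 73/35.

73/35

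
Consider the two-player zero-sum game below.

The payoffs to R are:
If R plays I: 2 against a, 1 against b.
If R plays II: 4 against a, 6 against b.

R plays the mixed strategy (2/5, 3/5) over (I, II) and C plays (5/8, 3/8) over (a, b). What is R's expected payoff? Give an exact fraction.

Against (5/8, 3/8), each row's expected payoff is I: 13/8; II: 19/4.
Taking the (2/5, 3/5)-weighted average: (2/5)·(13/8) + (3/5)·(19/4) = 7/2.

7/2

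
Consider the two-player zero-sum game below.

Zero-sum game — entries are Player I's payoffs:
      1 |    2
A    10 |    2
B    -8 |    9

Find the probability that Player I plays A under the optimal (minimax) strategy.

17/25

Row minima are 2 and -8, so Player I's maximin is 2; column maxima are 10 and 9, so Player II's minimax is 9. These differ, so the equilibrium is in mixed strategies.
Let Player I play A with probability p. Player II is indifferent when 10p − 8(1−p) = 2p + 9(1−p), giving p = 17/25.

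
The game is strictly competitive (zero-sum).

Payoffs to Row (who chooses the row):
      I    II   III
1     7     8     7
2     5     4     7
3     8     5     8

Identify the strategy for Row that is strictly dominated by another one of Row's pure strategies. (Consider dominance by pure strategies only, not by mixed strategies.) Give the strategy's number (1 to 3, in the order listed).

Compare 2 with 3: 8 > 5, 5 > 4, 8 > 7.
So 3 strictly dominates 2 for Row; 2 is strictly dominated.

2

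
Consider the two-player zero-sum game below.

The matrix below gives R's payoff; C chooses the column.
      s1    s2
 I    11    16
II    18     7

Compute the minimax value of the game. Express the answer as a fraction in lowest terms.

Row minima are 11 and 7, so R's maximin is 11; column maxima are 18 and 16, so C's minimax is 16. These differ, so the equilibrium is in mixed strategies.
Let R play I with probability p. C is indifferent when 11p + 18(1−p) = 16p + 7(1−p), giving p = 11/16.
Let C play s1 with probability q. R is indifferent when 11q + 16(1−q) = 18q + 7(1−q), giving q = 9/16.
The value is 11·(9/16) + (16)·(7/16) = 211/16.

211/16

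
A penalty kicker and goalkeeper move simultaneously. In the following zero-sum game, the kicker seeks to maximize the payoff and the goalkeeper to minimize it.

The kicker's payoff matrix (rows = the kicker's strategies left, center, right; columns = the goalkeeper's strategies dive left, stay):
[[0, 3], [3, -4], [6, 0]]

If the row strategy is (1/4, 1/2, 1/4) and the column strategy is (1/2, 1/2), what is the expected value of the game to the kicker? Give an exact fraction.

Against (1/2, 1/2), each row's expected payoff is left: 3/2; center: -1/2; right: 3.
Taking the (1/4, 1/2, 1/4)-weighted average: (1/4)·(3/2) + (1/2)·(-1/2) + (1/4)·(3) = 7/8.

7/8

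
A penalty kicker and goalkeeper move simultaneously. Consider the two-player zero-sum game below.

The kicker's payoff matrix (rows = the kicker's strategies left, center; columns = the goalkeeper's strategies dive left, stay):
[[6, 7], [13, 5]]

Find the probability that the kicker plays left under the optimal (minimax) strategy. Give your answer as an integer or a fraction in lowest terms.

8/9

Row minima are 6 and 5, so the kicker's maximin is 6; column maxima are 13 and 7, so the goalkeeper's minimax is 7. These differ, so the equilibrium is in mixed strategies.
Let the kicker play left with probability p. The goalkeeper is indifferent when 6p + 13(1−p) = 7p + 5(1−p), giving p = 8/9.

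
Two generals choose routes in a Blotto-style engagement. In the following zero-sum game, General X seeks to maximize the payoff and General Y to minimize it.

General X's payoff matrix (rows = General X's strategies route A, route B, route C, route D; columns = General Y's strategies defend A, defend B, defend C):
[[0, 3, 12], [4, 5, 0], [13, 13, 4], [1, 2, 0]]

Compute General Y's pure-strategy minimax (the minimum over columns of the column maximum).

12

The worst case (largest entry) in each column is defend A: 13, defend B: 13, defend C: 12.
The best (smallest) of these is 12.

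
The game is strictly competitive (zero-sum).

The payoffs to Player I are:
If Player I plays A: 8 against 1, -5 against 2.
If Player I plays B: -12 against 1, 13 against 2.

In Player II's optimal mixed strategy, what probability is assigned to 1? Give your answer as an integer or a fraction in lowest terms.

Row minima are -5 and -12, so Player I's maximin is -5; column maxima are 8 and 13, so Player II's minimax is 8. These differ, so the equilibrium is in mixed strategies.
Let Player II play 1 with probability q. Player I is indifferent when 8q − 5(1−q) = −12q + 13(1−q), giving q = 9/19.

9/19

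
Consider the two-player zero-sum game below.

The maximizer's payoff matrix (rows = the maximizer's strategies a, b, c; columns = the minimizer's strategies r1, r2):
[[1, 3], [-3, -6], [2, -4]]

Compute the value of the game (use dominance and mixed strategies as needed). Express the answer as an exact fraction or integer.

5/4

Row b is strictly dominated by row c, so the maximizer never plays it.
The remaining 2×2 game on (a, c) × (r1, r2) has no saddle point. Let the maximizer play a with probability p; indifference gives p + 2(1−p) = 3p − 4(1−p), so p = 3/4.
Similarly the minimizer's optimal q on r1 is 7/8, and the value is 1·(7/8) + (3)·(1/8) = 5/4.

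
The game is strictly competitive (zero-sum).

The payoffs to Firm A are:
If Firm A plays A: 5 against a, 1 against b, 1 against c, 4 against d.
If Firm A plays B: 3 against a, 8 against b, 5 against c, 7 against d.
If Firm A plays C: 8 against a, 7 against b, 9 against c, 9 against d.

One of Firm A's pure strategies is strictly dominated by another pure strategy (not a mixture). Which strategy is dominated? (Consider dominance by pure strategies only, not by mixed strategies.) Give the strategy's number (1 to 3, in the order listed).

Compare A with C: 8 > 5, 7 > 1, 9 > 1, 9 > 4.
So C strictly dominates A for Firm A; A is strictly dominated.

1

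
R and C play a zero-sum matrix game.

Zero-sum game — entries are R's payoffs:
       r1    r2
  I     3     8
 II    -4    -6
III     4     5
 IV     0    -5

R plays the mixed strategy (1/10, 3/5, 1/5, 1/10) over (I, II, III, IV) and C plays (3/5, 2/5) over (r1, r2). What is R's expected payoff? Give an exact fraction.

-17/10

Against (3/5, 2/5), each row's expected payoff is I: 5; II: -24/5; III: 22/5; IV: -2.
Taking the (1/10, 3/5, 1/5, 1/10)-weighted average: (1/10)·(5) + (3/5)·(-24/5) + (1/5)·(22/5) + (1/10)·(-2) = -17/10.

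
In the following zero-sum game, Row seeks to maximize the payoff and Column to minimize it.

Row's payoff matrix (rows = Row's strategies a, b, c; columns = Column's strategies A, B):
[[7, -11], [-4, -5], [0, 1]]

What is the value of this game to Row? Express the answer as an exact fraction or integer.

Row b is strictly dominated by row c, so Row never plays it.
The remaining 2×2 game on (a, c) × (A, B) has no saddle point. Let Row play a with probability p; indifference gives 7p = −11p + (1−p), so p = 1/19.
Similarly Column's optimal q on A is 12/19, and the value is 7·(12/19) + (-11)·(7/19) = 7/19.

7/19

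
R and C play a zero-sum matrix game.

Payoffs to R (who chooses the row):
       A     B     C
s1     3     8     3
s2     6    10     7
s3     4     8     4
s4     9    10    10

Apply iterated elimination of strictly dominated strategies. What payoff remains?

Row s1 is strictly dominated by row s2 (6>3, 10>8, 7>3); eliminate s1.
Row s3 is strictly dominated by row s2 (6>4, 10>8, 7>4); eliminate s3.
Column B is strictly dominated by A for C (6<10, 9<10); eliminate B.
Column C is strictly dominated by A for C (6<7, 9<10); eliminate C.
Row s2 is strictly dominated by row s4 (9>6); eliminate s2.
Only (s4, A) remains, with payoff 9.

9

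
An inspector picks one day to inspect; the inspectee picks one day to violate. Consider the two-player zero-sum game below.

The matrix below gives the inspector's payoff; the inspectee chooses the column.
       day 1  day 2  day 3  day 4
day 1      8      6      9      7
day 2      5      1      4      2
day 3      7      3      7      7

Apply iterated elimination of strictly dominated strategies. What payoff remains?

Row day 2 is strictly dominated by row day 1 (8>5, 6>1, 9>4, 7>2); eliminate day 2.
Column day 3 is strictly dominated by day 2 for the inspectee (6<9, 3<7); eliminate day 3.
Column day 4 is strictly dominated by day 2 for the inspectee (6<7, 3<7); eliminate day 4.
Row day 3 is strictly dominated by row day 1 (8>7, 6>3); eliminate day 3.
Column day 1 is strictly dominated by day 2 for the inspectee (6<8); eliminate day 1.
Only (day 1, day 2) remains, with payoff 6.

6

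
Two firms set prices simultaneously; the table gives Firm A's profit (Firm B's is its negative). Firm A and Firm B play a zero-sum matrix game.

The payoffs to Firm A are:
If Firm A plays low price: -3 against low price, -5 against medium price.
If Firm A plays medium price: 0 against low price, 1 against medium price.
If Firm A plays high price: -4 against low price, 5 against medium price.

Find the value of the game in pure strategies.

Row minima: -5, 0, -4 → Firm A's maximin is 0.
Column maxima: 0, 5 → Firm B's minimax is 0.
They coincide at (medium price, low price), so the value is 0.

0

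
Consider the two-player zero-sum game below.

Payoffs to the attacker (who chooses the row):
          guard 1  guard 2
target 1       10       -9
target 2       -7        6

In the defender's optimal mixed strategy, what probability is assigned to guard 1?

Row minima are -9 and -7, so the attacker's maximin is -7; column maxima are 10 and 6, so the defender's minimax is 6. These differ, so the equilibrium is in mixed strategies.
Let the defender play guard 1 with probability q. The attacker is indifferent when 10q − 9(1−q) = −7q + 6(1−q), giving q = 15/32.

15/32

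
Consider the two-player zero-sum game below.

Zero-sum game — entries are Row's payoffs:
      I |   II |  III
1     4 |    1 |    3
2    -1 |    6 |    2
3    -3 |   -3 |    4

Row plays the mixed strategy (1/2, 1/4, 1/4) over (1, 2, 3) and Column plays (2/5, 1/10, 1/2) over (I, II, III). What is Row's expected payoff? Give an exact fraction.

Against (2/5, 1/10, 1/2), each row's expected payoff is 1: 16/5; 2: 6/5; 3: 1/2.
Taking the (1/2, 1/4, 1/4)-weighted average: (1/2)·(16/5) + (1/4)·(6/5) + (1/4)·(1/2) = 81/40.

81/40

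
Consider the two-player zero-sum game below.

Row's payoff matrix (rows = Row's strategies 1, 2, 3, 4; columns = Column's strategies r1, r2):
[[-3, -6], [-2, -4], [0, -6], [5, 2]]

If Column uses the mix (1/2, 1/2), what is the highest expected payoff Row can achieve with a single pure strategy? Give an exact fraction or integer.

1: (-3)·(1/2) + (-6)·(1/2) = -9/2.
2: (-2)·(1/2) + (-4)·(1/2) = -3.
3: (0)·(1/2) + (-6)·(1/2) = -3.
4: (5)·(1/2) + (2)·(1/2) = 7/2.
The best pure response is 4 with expected payoff 7/2.

7/2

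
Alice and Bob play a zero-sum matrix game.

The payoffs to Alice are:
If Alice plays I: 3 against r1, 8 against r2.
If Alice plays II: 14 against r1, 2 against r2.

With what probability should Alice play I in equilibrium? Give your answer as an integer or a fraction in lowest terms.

Row minima are 3 and 2, so Alice's maximin is 3; column maxima are 14 and 8, so Bob's minimax is 8. These differ, so the equilibrium is in mixed strategies.
Let Alice play I with probability p. Bob is indifferent when 3p + 14(1−p) = 8p + 2(1−p), giving p = 12/17.

12/17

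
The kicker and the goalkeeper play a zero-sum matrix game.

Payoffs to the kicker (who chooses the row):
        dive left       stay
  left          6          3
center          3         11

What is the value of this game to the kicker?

Row minima are 3 and 3, so the kicker's maximin is 3; column maxima are 6 and 11, so the goalkeeper's minimax is 6. These differ, so the equilibrium is in mixed strategies.
Let the kicker play left with probability p. The goalkeeper is indifferent when 6p + 3(1−p) = 3p + 11(1−p), giving p = 8/11.
Let the goalkeeper play dive left with probability q. The kicker is indifferent when 6q + 3(1−q) = 3q + 11(1−q), giving q = 8/11.
The value is 6·(8/11) + (3)·(3/11) = 57/11.

57/11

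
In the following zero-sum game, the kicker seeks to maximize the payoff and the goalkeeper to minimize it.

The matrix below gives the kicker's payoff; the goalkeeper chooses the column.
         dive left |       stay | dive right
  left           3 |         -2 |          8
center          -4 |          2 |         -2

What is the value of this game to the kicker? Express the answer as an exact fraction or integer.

-2/11

Column dive right is strictly dominated by dive left for the goalkeeper (it gives the kicker more in every row).
The remaining 2×2 game on (left, center) × (dive left, stay) has no saddle point. Let the kicker play left with probability p; indifference gives 3p − 4(1−p) = −2p + 2(1−p), so p = 6/11.
Similarly the goalkeeper's optimal q on dive left is 4/11, and the value is 3·(4/11) + (-2)·(7/11) = -2/11.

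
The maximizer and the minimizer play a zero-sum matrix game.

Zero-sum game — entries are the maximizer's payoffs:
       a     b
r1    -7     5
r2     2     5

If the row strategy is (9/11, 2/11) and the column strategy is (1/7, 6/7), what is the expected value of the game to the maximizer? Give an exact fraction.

Against (1/7, 6/7), each row's expected payoff is r1: 23/7; r2: 32/7.
Taking the (9/11, 2/11)-weighted average: (9/11)·(23/7) + (2/11)·(32/7) = 271/77.

271/77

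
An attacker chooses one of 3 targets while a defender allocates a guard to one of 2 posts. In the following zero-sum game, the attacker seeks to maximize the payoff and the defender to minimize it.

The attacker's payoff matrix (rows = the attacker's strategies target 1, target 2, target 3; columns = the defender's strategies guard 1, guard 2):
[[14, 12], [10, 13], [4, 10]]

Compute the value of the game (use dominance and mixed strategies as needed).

62/5

Row target 3 is strictly dominated by row target 2, so the attacker never plays it.
The remaining 2×2 game on (target 1, target 2) × (guard 1, guard 2) has no saddle point. Let the attacker play target 1 with probability p; indifference gives 14p + 10(1−p) = 12p + 13(1−p), so p = 3/5.
Similarly the defender's optimal q on guard 1 is 1/5, and the value is 14·(1/5) + (12)·(4/5) = 62/5.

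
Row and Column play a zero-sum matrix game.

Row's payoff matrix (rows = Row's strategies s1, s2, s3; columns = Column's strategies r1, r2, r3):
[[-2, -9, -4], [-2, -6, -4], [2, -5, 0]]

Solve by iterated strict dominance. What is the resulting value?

Column r3 is strictly dominated by r2 for Column (-9<-4, -6<-4, -5<0); eliminate r3.
Column r1 is strictly dominated by r2 for Column (-9<-2, -6<-2, -5<2); eliminate r1.
Row s2 is strictly dominated by row s3 (-5>-6); eliminate s2.
Row s1 is strictly dominated by row s3 (-5>-9); eliminate s1.
Only (s3, r2) remains, with payoff -5.

-5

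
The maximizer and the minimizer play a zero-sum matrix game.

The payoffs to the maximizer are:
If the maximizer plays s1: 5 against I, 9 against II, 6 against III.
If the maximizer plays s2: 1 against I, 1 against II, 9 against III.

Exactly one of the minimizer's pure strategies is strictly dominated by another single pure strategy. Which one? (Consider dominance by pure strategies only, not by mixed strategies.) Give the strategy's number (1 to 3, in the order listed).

3

The minimizer prefers columns that give the maximizer less. Compare III with I: 5 < 6, 1 < 9.
So I strictly dominates III for the minimizer; III is strictly dominated.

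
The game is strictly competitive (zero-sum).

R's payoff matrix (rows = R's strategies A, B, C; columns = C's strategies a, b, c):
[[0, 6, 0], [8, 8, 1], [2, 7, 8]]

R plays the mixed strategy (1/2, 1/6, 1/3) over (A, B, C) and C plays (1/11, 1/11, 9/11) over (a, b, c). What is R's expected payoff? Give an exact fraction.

205/66

Against (1/11, 1/11, 9/11), each row's expected payoff is A: 6/11; B: 25/11; C: 81/11.
Taking the (1/2, 1/6, 1/3)-weighted average: (1/2)·(6/11) + (1/6)·(25/11) + (1/3)·(81/11) = 205/66.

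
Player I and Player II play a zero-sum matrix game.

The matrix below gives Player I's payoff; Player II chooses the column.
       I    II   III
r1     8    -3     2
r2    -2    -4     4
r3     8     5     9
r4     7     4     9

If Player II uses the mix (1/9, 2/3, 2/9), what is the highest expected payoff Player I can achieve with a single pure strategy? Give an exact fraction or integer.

56/9

r1: (8)·(1/9) + (-3)·(2/3) + (2)·(2/9) = -2/3.
r2: (-2)·(1/9) + (-4)·(2/3) + (4)·(2/9) = -2.
r3: (8)·(1/9) + (5)·(2/3) + (9)·(2/9) = 56/9.
r4: (7)·(1/9) + (4)·(2/3) + (9)·(2/9) = 49/9.
The best pure response is r3 with expected payoff 56/9.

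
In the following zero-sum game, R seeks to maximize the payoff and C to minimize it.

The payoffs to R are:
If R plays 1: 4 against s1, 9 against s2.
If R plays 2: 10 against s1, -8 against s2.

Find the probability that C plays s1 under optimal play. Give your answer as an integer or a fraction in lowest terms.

17/23

Row minima are 4 and -8, so R's maximin is 4; column maxima are 10 and 9, so C's minimax is 9. These differ, so the equilibrium is in mixed strategies.
Let C play s1 with probability q. R is indifferent when 4q + 9(1−q) = 10q − 8(1−q), giving q = 17/23.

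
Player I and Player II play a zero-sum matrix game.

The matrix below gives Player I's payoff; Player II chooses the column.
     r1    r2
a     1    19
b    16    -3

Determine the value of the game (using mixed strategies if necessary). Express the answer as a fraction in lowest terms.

Row minima are 1 and -3, so Player I's maximin is 1; column maxima are 16 and 19, so Player II's minimax is 16. These differ, so the equilibrium is in mixed strategies.
Let Player I play a with probability p. Player II is indifferent when p + 16(1−p) = 19p − 3(1−p), giving p = 19/37.
Let Player II play r1 with probability q. Player I is indifferent when q + 19(1−q) = 16q − 3(1−q), giving q = 22/37.
The value is 1·(22/37) + (19)·(15/37) = 307/37.

307/37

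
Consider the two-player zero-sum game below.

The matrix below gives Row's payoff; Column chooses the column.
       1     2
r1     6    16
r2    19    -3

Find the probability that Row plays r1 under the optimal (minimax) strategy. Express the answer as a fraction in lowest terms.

11/16

Row minima are 6 and -3, so Row's maximin is 6; column maxima are 19 and 16, so Column's minimax is 16. These differ, so the equilibrium is in mixed strategies.
Let Row play r1 with probability p. Column is indifferent when 6p + 19(1−p) = 16p − 3(1−p), giving p = 11/16.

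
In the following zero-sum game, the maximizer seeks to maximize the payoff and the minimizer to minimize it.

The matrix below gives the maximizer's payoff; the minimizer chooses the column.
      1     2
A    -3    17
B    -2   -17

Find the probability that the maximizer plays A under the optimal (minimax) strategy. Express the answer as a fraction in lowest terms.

3/7

Row minima are -3 and -17, so the maximizer's maximin is -3; column maxima are -2 and 17, so the minimizer's minimax is -2. These differ, so the equilibrium is in mixed strategies.
Let the maximizer play A with probability p. The minimizer is indifferent when −3p − 2(1−p) = 17p − 17(1−p), giving p = 3/7.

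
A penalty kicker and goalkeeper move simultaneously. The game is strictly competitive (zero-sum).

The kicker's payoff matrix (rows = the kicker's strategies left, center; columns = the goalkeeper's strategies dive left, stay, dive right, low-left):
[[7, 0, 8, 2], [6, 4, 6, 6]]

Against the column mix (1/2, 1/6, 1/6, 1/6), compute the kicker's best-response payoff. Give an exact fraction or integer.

17/3

left: (7)·(1/2) + (0)·(1/6) + (8)·(1/6) + (2)·(1/6) = 31/6.
center: (6)·(1/2) + (4)·(1/6) + (6)·(1/6) + (6)·(1/6) = 17/3.
The best pure response is center with expected payoff 17/3.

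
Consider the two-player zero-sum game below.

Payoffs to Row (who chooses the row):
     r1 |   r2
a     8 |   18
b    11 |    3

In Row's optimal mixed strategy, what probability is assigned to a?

Row minima are 8 and 3, so Row's maximin is 8; column maxima are 11 and 18, so Column's minimax is 11. These differ, so the equilibrium is in mixed strategies.
Let Row play a with probability p. Column is indifferent when 8p + 11(1−p) = 18p + 3(1−p), giving p = 4/9.

4/9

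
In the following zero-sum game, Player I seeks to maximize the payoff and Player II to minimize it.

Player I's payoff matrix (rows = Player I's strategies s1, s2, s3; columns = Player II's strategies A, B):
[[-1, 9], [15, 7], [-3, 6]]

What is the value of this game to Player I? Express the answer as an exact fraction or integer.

Row s3 is strictly dominated by row s1, so Player I never plays it.
The remaining 2×2 game on (s1, s2) × (A, B) has no saddle point. Let Player I play s1 with probability p; indifference gives −p + 15(1−p) = 9p + 7(1−p), so p = 4/9.
Similarly Player II's optimal q on A is 1/9, and the value is -1·(1/9) + (9)·(8/9) = 71/9.

71/9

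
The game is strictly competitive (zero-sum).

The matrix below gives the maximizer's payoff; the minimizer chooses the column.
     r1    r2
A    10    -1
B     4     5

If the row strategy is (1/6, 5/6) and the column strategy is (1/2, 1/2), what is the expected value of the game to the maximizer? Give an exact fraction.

9/2

Against (1/2, 1/2), each row's expected payoff is A: 9/2; B: 9/2.
Taking the (1/6, 5/6)-weighted average: (1/6)·(9/2) + (5/6)·(9/2) = 9/2.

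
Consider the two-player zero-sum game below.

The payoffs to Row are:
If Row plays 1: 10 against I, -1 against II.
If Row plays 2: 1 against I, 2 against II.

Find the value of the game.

7/4

Row minima are -1 and 1, so Row's maximin is 1; column maxima are 10 and 2, so Column's minimax is 2. These differ, so the equilibrium is in mixed strategies.
Let Row play 1 with probability p. Column is indifferent when 10p + (1−p) = −p + 2(1−p), giving p = 1/12.
Let Column play I with probability q. Row is indifferent when 10q − (1−q) = q + 2(1−q), giving q = 1/4.
The value is 10·(1/4) + (-1)·(3/4) = 7/4.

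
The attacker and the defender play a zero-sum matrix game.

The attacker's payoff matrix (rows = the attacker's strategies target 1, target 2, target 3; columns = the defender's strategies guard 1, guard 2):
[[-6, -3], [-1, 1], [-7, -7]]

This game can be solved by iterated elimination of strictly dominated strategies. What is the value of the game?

-1

Row target 1 is strictly dominated by row target 2 (-1>-6, 1>-3); eliminate target 1.
Row target 3 is strictly dominated by row target 2 (-1>-7, 1>-7); eliminate target 3.
Column guard 2 is strictly dominated by guard 1 for the defender (-1<1); eliminate guard 2.
Only (target 2, guard 1) remains, with payoff -1.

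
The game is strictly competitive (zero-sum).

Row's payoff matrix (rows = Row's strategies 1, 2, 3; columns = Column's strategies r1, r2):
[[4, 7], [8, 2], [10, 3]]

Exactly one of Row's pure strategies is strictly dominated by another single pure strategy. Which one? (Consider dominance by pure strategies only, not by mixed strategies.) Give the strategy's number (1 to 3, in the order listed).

Compare 2 with 3: 10 > 8, 3 > 2.
So 3 strictly dominates 2 for Row; 2 is strictly dominated.

2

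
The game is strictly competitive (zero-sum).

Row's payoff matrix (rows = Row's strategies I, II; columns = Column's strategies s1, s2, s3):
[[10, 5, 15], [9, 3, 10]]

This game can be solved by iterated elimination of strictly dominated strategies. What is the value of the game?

5

Row II is strictly dominated by row I (10>9, 5>3, 15>10); eliminate II.
Column s1 is strictly dominated by s2 for Column (5<10); eliminate s1.
Column s3 is strictly dominated by s2 for Column (5<15); eliminate s3.
Only (I, s2) remains, with payoff 5.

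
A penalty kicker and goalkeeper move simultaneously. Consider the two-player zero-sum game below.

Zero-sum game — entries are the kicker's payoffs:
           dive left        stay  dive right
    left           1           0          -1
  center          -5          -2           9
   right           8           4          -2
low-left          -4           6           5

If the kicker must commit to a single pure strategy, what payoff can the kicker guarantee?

The worst-case payoff for each row is left: -1, center: -5, right: -2, low-left: -4.
The best of these is -1.

-1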